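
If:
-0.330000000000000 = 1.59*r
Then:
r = -0.21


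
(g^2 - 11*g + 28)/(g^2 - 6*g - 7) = (g - 4)/(g + 1)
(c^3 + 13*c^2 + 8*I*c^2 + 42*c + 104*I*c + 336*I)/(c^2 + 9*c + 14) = (c^2 + c*(6 + 8*I) + 48*I)/(c + 2)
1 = 1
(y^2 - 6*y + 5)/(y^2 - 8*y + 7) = (y - 5)/(y - 7)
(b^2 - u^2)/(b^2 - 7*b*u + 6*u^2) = (-b - u)/(-b + 6*u)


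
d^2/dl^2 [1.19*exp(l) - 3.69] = 1.19*exp(l)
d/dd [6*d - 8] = 6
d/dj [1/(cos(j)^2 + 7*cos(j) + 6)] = (2*cos(j) + 7)*sin(j)/(cos(j)^2 + 7*cos(j) + 6)^2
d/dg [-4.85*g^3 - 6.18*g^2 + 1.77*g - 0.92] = -14.55*g^2 - 12.36*g + 1.77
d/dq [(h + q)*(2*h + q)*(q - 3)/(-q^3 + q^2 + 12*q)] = (q*(-q^2 + q + 12)*((h + q)*(2*h + q) + (h + q)*(q - 3) + (2*h + q)*(q - 3)) - (h + q)*(2*h + q)*(q - 3)*(-3*q^2 + 2*q + 12))/(q^2*(-q^2 + q + 12)^2)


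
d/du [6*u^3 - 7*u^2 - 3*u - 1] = 18*u^2 - 14*u - 3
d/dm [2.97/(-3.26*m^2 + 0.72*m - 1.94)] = (19.3644*m - 2.1384)/(3.26*m^2 - 0.72*m + 1.94)^2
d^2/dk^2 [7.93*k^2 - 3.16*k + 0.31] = 15.8600000000000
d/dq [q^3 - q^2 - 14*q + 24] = 3*q^2 - 2*q - 14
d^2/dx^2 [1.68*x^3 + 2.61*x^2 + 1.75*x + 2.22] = 10.08*x + 5.22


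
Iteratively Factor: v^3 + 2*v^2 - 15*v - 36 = (v - 4)*(v^2 + 6*v + 9) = (v - 4)*(v + 3)*(v + 3)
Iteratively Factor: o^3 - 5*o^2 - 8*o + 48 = (o - 4)*(o^2 - o - 12) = (o - 4)*(o + 3)*(o - 4)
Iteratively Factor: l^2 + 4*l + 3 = (l + 1)*(l + 3)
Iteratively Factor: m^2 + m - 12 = (m + 4)*(m - 3)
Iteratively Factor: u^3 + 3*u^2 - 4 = (u + 2)*(u^2 + u - 2) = (u - 1)*(u + 2)*(u + 2)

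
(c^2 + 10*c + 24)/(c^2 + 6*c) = (c + 4)/c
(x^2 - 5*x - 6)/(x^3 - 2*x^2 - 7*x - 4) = (x - 6)/(x^2 - 3*x - 4)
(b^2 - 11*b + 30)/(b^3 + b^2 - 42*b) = (b - 5)/(b*(b + 7))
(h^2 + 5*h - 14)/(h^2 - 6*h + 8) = (h + 7)/(h - 4)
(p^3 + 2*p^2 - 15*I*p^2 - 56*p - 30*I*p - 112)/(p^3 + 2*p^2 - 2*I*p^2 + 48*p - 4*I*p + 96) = (p - 7*I)/(p + 6*I)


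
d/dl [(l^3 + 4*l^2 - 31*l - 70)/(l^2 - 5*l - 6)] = (l^4 - 10*l^3 - 7*l^2 + 92*l - 164)/(l^4 - 10*l^3 + 13*l^2 + 60*l + 36)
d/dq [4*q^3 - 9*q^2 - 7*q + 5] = 12*q^2 - 18*q - 7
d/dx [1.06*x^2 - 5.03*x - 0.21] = 2.12*x - 5.03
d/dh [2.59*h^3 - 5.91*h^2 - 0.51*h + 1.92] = 7.77*h^2 - 11.82*h - 0.51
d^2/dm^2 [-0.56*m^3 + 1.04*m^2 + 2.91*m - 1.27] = 2.08 - 3.36*m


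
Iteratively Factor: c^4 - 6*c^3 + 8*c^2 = (c)*(c^3 - 6*c^2 + 8*c) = c*(c - 2)*(c^2 - 4*c) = c*(c - 4)*(c - 2)*(c)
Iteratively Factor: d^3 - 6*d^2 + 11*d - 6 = (d - 2)*(d^2 - 4*d + 3) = (d - 3)*(d - 2)*(d - 1)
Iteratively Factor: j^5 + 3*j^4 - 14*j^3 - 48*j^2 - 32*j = (j + 1)*(j^4 + 2*j^3 - 16*j^2 - 32*j) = (j + 1)*(j + 2)*(j^3 - 16*j) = (j - 4)*(j + 1)*(j + 2)*(j^2 + 4*j) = j*(j - 4)*(j + 1)*(j + 2)*(j + 4)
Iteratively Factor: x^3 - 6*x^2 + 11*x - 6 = (x - 1)*(x^2 - 5*x + 6) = (x - 3)*(x - 1)*(x - 2)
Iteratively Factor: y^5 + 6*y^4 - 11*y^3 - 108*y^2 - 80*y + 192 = (y - 4)*(y^4 + 10*y^3 + 29*y^2 + 8*y - 48) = (y - 4)*(y + 4)*(y^3 + 6*y^2 + 5*y - 12) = (y - 4)*(y - 1)*(y + 4)*(y^2 + 7*y + 12) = (y - 4)*(y - 1)*(y + 3)*(y + 4)*(y + 4)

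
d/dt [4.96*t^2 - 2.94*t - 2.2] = 9.92*t - 2.94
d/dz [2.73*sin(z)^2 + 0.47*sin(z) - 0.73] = (5.46*sin(z) + 0.47)*cos(z)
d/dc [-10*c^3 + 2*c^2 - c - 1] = -30*c^2 + 4*c - 1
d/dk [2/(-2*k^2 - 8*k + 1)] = 8*(k + 2)/(2*k^2 + 8*k - 1)^2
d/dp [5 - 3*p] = -3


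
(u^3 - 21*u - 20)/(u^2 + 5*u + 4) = u - 5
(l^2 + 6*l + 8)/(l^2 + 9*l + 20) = (l + 2)/(l + 5)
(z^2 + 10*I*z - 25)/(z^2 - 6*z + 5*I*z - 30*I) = (z + 5*I)/(z - 6)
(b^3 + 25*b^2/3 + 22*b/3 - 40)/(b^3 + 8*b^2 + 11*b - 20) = (b^2 + 13*b/3 - 10)/(b^2 + 4*b - 5)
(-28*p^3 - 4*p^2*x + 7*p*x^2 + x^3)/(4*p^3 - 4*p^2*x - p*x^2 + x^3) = (7*p + x)/(-p + x)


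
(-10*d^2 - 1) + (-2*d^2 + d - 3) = -12*d^2 + d - 4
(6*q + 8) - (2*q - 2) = 4*q + 10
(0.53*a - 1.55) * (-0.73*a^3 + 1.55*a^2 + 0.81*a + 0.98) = -0.3869*a^4 + 1.953*a^3 - 1.9732*a^2 - 0.7361*a - 1.519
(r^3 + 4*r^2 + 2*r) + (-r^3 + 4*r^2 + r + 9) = 8*r^2 + 3*r + 9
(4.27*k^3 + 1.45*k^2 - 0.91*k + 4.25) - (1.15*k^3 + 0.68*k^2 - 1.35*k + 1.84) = 3.12*k^3 + 0.77*k^2 + 0.44*k + 2.41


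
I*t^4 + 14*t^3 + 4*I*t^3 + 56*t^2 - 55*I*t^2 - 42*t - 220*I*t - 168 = (t + 4)*(t - 7*I)*(t - 6*I)*(I*t + 1)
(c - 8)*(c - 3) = c^2 - 11*c + 24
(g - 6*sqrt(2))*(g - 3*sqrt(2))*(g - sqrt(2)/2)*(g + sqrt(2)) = g^4 - 17*sqrt(2)*g^3/2 + 26*g^2 + 27*sqrt(2)*g - 36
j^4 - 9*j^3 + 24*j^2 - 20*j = j*(j - 5)*(j - 2)^2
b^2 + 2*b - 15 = (b - 3)*(b + 5)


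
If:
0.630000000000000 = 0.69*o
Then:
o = 0.91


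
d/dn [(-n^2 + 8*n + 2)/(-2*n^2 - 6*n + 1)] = 2*(11*n^2 + 3*n + 10)/(4*n^4 + 24*n^3 + 32*n^2 - 12*n + 1)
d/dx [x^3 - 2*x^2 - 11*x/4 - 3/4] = 3*x^2 - 4*x - 11/4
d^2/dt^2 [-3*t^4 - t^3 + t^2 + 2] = -36*t^2 - 6*t + 2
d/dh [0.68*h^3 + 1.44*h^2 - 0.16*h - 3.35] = 2.04*h^2 + 2.88*h - 0.16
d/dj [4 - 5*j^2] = -10*j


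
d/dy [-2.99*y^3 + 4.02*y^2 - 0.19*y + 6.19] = -8.97*y^2 + 8.04*y - 0.19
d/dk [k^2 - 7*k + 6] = 2*k - 7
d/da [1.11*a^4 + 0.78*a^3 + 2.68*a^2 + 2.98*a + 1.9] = 4.44*a^3 + 2.34*a^2 + 5.36*a + 2.98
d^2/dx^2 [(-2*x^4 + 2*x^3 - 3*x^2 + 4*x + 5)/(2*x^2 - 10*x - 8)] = (-2*x^6 + 30*x^5 - 126*x^4 - 273*x^3 - 93*x^2 + 69*x + 17)/(x^6 - 15*x^5 + 63*x^4 - 5*x^3 - 252*x^2 - 240*x - 64)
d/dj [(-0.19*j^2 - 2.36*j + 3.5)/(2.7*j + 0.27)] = (-0.513*j^2 - 0.1026*j - 10.0872)/(7.29*j^2 + 1.458*j + 0.0729)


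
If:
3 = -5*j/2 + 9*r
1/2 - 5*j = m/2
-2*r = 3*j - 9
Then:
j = 75/32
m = -359/16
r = 63/64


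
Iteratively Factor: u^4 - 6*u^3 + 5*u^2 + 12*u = (u)*(u^3 - 6*u^2 + 5*u + 12) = u*(u + 1)*(u^2 - 7*u + 12) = u*(u - 3)*(u + 1)*(u - 4)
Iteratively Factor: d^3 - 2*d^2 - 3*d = (d - 3)*(d^2 + d) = d*(d - 3)*(d + 1)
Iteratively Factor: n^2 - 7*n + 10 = (n - 5)*(n - 2)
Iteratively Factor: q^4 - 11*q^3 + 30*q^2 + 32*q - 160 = (q - 4)*(q^3 - 7*q^2 + 2*q + 40) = (q - 4)^2*(q^2 - 3*q - 10) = (q - 4)^2*(q + 2)*(q - 5)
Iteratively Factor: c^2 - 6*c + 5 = (c - 5)*(c - 1)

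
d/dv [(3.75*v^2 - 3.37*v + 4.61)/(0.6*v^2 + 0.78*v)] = (4.947*v^2 - 5.532*v - 3.5958)/(v^2*(0.36*v^2 + 0.936*v + 0.6084))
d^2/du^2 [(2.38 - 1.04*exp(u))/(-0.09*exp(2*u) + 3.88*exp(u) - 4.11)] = (0.008424*exp(4*u) + 0.286056*exp(3*u) + 0.185112000000011*exp(2*u) - 15.723352*exp(u) - 20.3856)*exp(u)/(0.000729*exp(6*u) - 0.094284*exp(5*u) + 4.164561*exp(4*u) - 67.022344*exp(3*u) + 190.181619*exp(2*u) - 196.624044*exp(u) + 69.426531)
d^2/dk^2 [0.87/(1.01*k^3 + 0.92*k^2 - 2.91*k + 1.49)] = (-(5.2722*k + 1.6008)*(1.01*k^3 + 0.92*k^2 - 2.91*k + 1.49) + 0.87*(3.03*k^2 + 1.84*k - 2.91)*(6.06*k^2 + 3.68*k - 5.82))/(1.01*k^3 + 0.92*k^2 - 2.91*k + 1.49)^3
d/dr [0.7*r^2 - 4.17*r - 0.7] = 1.4*r - 4.17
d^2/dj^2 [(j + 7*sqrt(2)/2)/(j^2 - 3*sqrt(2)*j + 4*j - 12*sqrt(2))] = ((2*j + 7*sqrt(2))*(2*j - 3*sqrt(2) + 4)^2 - (6*j + sqrt(2) + 8)*(j^2 - 3*sqrt(2)*j + 4*j - 12*sqrt(2)))/(j^2 - 3*sqrt(2)*j + 4*j - 12*sqrt(2))^3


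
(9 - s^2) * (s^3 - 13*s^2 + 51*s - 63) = -s^5 + 13*s^4 - 42*s^3 - 54*s^2 + 459*s - 567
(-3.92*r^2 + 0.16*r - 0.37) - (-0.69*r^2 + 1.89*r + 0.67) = -3.23*r^2 - 1.73*r - 1.04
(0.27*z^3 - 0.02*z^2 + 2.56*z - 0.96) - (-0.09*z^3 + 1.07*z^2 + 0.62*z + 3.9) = 0.36*z^3 - 1.09*z^2 + 1.94*z - 4.86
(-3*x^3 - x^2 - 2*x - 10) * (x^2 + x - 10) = -3*x^5 - 4*x^4 + 27*x^3 - 2*x^2 + 10*x + 100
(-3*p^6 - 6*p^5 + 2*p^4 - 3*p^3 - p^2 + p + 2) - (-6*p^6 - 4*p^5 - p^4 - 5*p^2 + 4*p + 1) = 3*p^6 - 2*p^5 + 3*p^4 - 3*p^3 + 4*p^2 - 3*p + 1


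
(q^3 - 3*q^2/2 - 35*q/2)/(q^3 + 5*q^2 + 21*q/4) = 2*(q - 5)/(2*q + 3)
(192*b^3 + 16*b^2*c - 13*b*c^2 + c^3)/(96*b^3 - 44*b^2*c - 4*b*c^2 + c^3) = (24*b^2 + 5*b*c - c^2)/(12*b^2 - 4*b*c - c^2)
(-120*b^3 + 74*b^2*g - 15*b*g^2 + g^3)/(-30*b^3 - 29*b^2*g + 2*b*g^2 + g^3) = (24*b^2 - 10*b*g + g^2)/(6*b^2 + 7*b*g + g^2)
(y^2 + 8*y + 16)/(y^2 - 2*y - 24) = (y + 4)/(y - 6)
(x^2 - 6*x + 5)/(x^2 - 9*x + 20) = (x - 1)/(x - 4)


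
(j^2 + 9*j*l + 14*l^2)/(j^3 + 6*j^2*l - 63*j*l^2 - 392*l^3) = (j + 2*l)/(j^2 - j*l - 56*l^2)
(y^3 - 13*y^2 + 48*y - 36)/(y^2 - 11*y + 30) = (y^2 - 7*y + 6)/(y - 5)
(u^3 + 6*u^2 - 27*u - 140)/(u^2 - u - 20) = u + 7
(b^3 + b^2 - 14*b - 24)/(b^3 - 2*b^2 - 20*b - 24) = (b^2 - b - 12)/(b^2 - 4*b - 12)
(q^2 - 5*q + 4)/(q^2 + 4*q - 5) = (q - 4)/(q + 5)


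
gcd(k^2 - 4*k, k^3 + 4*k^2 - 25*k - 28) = k - 4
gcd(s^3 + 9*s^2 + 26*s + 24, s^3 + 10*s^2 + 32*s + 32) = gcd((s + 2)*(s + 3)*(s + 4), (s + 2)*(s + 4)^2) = s^2 + 6*s + 8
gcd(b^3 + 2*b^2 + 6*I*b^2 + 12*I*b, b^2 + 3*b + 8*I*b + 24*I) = 1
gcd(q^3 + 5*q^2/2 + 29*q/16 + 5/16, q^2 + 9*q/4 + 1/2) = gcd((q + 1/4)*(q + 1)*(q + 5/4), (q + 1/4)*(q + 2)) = q + 1/4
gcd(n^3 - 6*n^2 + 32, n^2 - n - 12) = n - 4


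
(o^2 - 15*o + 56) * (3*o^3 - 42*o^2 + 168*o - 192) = 3*o^5 - 87*o^4 + 966*o^3 - 5064*o^2 + 12288*o - 10752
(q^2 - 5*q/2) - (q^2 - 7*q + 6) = 9*q/2 - 6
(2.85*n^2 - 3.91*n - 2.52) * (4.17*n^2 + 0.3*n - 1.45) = 11.8845*n^4 - 15.4497*n^3 - 15.8139*n^2 + 4.9135*n + 3.654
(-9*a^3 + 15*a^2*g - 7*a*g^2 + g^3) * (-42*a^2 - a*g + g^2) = 378*a^5 - 621*a^4*g + 270*a^3*g^2 - 20*a^2*g^3 - 8*a*g^4 + g^5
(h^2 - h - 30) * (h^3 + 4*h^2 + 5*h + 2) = h^5 + 3*h^4 - 29*h^3 - 123*h^2 - 152*h - 60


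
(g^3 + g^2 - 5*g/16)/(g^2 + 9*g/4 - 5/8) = g*(4*g + 5)/(2*(2*g + 5))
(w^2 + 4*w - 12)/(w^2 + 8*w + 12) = (w - 2)/(w + 2)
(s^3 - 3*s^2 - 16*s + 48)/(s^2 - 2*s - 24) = (s^2 - 7*s + 12)/(s - 6)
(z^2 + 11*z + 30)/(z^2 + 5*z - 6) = (z + 5)/(z - 1)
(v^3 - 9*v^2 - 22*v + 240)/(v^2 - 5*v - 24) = (v^2 - v - 30)/(v + 3)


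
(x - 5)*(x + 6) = x^2 + x - 30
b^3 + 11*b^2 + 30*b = b*(b + 5)*(b + 6)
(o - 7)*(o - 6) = o^2 - 13*o + 42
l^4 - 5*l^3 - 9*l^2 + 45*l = l*(l - 5)*(l - 3)*(l + 3)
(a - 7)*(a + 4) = a^2 - 3*a - 28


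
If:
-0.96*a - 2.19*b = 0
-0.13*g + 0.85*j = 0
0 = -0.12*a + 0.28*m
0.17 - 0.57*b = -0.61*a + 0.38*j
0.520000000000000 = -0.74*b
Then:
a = 1.60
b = -0.70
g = 26.64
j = 4.07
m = 0.69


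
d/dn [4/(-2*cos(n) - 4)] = -2*sin(n)/(cos(n) + 2)^2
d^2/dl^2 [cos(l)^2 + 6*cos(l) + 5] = -6*cos(l) - 2*cos(2*l)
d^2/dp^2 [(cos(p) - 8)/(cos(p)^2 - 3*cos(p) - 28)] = (9*sin(p)^4*cos(p) - 29*sin(p)^4 + 1062*sin(p)^2 + 1322*cos(p) + 123*cos(3*p)/2 - cos(5*p)/2 - 273)/(sin(p)^2 + 3*cos(p) + 27)^3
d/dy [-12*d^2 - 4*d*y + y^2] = -4*d + 2*y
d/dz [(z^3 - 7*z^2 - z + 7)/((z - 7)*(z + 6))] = (z^2 + 12*z + 1)/(z^2 + 12*z + 36)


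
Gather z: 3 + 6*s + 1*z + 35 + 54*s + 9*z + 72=60*s + 10*z + 110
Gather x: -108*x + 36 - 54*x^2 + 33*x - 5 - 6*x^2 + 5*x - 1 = -60*x^2 - 70*x + 30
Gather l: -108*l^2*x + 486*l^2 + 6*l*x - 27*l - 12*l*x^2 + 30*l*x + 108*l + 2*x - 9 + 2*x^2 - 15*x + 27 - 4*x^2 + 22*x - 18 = l^2*(486 - 108*x) + l*(-12*x^2 + 36*x + 81) - 2*x^2 + 9*x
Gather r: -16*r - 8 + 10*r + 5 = -6*r - 3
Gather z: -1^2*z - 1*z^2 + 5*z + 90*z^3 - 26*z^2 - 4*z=90*z^3 - 27*z^2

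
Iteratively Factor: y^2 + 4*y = (y + 4)*(y)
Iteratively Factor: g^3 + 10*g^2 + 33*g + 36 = (g + 3)*(g^2 + 7*g + 12) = (g + 3)*(g + 4)*(g + 3)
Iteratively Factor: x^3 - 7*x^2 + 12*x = (x - 3)*(x^2 - 4*x) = (x - 4)*(x - 3)*(x)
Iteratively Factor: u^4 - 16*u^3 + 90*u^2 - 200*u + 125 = (u - 5)*(u^3 - 11*u^2 + 35*u - 25) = (u - 5)^2*(u^2 - 6*u + 5) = (u - 5)^2*(u - 1)*(u - 5)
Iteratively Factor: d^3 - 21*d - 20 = (d - 5)*(d^2 + 5*d + 4) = (d - 5)*(d + 4)*(d + 1)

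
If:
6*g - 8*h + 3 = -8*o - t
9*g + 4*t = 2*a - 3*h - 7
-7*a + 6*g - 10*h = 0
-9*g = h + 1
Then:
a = 64*t/53 + 94/53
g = 14*t/159 + 4/159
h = -42*t/53 - 65/53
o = -417*t/424 - 687/424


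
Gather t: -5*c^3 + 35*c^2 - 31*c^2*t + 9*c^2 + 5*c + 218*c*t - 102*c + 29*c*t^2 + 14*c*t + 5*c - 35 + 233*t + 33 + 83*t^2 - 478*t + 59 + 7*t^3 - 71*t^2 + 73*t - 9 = -5*c^3 + 44*c^2 - 92*c + 7*t^3 + t^2*(29*c + 12) + t*(-31*c^2 + 232*c - 172) + 48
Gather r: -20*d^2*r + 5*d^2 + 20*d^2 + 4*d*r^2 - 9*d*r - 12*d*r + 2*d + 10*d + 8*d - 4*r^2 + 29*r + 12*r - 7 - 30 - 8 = 25*d^2 + 20*d + r^2*(4*d - 4) + r*(-20*d^2 - 21*d + 41) - 45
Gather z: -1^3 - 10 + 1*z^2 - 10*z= z^2 - 10*z - 11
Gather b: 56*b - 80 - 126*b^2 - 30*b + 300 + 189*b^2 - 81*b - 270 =63*b^2 - 55*b - 50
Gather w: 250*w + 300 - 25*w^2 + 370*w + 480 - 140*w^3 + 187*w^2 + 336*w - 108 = -140*w^3 + 162*w^2 + 956*w + 672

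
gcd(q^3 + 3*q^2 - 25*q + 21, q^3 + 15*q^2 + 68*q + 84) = q + 7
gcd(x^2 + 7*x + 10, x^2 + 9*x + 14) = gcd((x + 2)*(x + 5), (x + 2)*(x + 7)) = x + 2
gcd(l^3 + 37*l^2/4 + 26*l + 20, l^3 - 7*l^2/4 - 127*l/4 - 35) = l^2 + 21*l/4 + 5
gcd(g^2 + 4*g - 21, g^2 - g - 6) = g - 3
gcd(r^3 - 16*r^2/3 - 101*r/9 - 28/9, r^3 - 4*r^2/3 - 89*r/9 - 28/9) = r + 1/3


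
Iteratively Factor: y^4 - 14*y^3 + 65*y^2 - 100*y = (y - 5)*(y^3 - 9*y^2 + 20*y) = (y - 5)*(y - 4)*(y^2 - 5*y) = y*(y - 5)*(y - 4)*(y - 5)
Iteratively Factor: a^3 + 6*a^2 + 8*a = (a + 4)*(a^2 + 2*a) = (a + 2)*(a + 4)*(a)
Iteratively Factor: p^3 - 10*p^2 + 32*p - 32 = (p - 4)*(p^2 - 6*p + 8) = (p - 4)*(p - 2)*(p - 4)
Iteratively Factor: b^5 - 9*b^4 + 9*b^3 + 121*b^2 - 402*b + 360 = (b - 2)*(b^4 - 7*b^3 - 5*b^2 + 111*b - 180) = (b - 3)*(b - 2)*(b^3 - 4*b^2 - 17*b + 60) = (b - 3)*(b - 2)*(b + 4)*(b^2 - 8*b + 15) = (b - 5)*(b - 3)*(b - 2)*(b + 4)*(b - 3)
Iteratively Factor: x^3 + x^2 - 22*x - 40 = (x + 4)*(x^2 - 3*x - 10) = (x - 5)*(x + 4)*(x + 2)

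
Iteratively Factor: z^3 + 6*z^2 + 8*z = (z + 4)*(z^2 + 2*z) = z*(z + 4)*(z + 2)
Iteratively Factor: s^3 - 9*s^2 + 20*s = (s - 4)*(s^2 - 5*s) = (s - 5)*(s - 4)*(s)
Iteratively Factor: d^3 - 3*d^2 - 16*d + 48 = (d - 3)*(d^2 - 16) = (d - 4)*(d - 3)*(d + 4)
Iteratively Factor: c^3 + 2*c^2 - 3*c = (c)*(c^2 + 2*c - 3) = c*(c - 1)*(c + 3)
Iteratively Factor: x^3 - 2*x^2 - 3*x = (x + 1)*(x^2 - 3*x) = x*(x + 1)*(x - 3)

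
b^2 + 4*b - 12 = (b - 2)*(b + 6)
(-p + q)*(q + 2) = -p*q - 2*p + q^2 + 2*q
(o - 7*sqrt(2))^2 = o^2 - 14*sqrt(2)*o + 98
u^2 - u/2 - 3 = (u - 2)*(u + 3/2)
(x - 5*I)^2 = x^2 - 10*I*x - 25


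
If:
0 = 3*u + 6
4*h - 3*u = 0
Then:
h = -3/2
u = -2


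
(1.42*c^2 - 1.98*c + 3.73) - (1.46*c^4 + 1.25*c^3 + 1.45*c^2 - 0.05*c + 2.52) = -1.46*c^4 - 1.25*c^3 - 0.03*c^2 - 1.93*c + 1.21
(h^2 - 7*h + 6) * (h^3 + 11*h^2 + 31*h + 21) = h^5 + 4*h^4 - 40*h^3 - 130*h^2 + 39*h + 126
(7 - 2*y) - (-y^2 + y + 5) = y^2 - 3*y + 2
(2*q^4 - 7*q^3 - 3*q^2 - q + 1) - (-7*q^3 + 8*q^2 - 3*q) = 2*q^4 - 11*q^2 + 2*q + 1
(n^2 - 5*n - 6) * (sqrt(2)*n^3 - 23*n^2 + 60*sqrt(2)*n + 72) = sqrt(2)*n^5 - 23*n^4 - 5*sqrt(2)*n^4 + 54*sqrt(2)*n^3 + 115*n^3 - 300*sqrt(2)*n^2 + 210*n^2 - 360*sqrt(2)*n - 360*n - 432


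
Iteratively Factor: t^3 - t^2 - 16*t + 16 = (t - 1)*(t^2 - 16) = (t - 1)*(t + 4)*(t - 4)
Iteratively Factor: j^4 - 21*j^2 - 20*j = (j + 4)*(j^3 - 4*j^2 - 5*j) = j*(j + 4)*(j^2 - 4*j - 5) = j*(j + 1)*(j + 4)*(j - 5)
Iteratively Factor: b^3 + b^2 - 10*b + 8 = (b - 1)*(b^2 + 2*b - 8) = (b - 1)*(b + 4)*(b - 2)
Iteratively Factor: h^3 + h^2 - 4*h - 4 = (h + 1)*(h^2 - 4) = (h - 2)*(h + 1)*(h + 2)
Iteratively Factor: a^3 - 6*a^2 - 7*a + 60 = (a - 4)*(a^2 - 2*a - 15) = (a - 5)*(a - 4)*(a + 3)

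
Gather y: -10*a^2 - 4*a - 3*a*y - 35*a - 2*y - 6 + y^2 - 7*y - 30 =-10*a^2 - 39*a + y^2 + y*(-3*a - 9) - 36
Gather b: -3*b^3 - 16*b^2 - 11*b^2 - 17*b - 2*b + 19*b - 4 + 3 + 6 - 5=-3*b^3 - 27*b^2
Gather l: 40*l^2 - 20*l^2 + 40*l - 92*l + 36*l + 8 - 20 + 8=20*l^2 - 16*l - 4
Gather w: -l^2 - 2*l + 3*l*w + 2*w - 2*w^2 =-l^2 - 2*l - 2*w^2 + w*(3*l + 2)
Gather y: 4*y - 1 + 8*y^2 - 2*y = 8*y^2 + 2*y - 1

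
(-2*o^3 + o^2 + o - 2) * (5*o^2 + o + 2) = -10*o^5 + 3*o^4 + 2*o^3 - 7*o^2 - 4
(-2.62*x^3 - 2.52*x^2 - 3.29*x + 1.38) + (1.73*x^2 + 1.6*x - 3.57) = -2.62*x^3 - 0.79*x^2 - 1.69*x - 2.19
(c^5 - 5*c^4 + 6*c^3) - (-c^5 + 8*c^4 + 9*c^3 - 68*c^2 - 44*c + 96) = 2*c^5 - 13*c^4 - 3*c^3 + 68*c^2 + 44*c - 96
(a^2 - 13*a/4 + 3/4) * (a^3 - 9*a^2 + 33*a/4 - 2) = a^5 - 49*a^4/4 + 153*a^3/4 - 569*a^2/16 + 203*a/16 - 3/2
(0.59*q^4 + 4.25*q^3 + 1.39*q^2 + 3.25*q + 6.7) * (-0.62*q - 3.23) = -0.3658*q^5 - 4.5407*q^4 - 14.5893*q^3 - 6.5047*q^2 - 14.6515*q - 21.641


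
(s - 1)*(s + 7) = s^2 + 6*s - 7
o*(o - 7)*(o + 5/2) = o^3 - 9*o^2/2 - 35*o/2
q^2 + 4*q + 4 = (q + 2)^2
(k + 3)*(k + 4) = k^2 + 7*k + 12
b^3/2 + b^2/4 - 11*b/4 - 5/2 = (b/2 + 1)*(b - 5/2)*(b + 1)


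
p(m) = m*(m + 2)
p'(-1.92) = -1.84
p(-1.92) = -0.15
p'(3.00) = 8.00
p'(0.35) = 2.70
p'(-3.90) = -5.80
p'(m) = 2*m + 2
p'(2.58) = 7.16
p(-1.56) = -0.69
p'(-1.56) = -1.12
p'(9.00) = 20.00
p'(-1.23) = -0.46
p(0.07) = 0.14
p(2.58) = 11.82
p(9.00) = 99.00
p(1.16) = 3.67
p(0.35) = 0.82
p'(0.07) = 2.14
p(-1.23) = -0.95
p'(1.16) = 4.32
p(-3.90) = 7.41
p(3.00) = 15.00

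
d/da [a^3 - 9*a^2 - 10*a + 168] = 3*a^2 - 18*a - 10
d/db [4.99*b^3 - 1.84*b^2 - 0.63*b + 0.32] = 14.97*b^2 - 3.68*b - 0.63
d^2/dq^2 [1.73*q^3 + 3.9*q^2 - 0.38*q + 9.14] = 10.38*q + 7.8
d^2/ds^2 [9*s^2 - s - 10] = 18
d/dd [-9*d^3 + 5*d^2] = d*(10 - 27*d)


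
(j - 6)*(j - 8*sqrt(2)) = j^2 - 8*sqrt(2)*j - 6*j + 48*sqrt(2)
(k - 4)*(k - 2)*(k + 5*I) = k^3 - 6*k^2 + 5*I*k^2 + 8*k - 30*I*k + 40*I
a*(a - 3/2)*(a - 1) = a^3 - 5*a^2/2 + 3*a/2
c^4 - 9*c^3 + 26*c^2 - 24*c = c*(c - 4)*(c - 3)*(c - 2)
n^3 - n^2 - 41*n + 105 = (n - 5)*(n - 3)*(n + 7)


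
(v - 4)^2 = v^2 - 8*v + 16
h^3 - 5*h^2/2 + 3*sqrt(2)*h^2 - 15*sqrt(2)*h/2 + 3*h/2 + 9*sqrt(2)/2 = (h - 3/2)*(h - 1)*(h + 3*sqrt(2))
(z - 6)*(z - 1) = z^2 - 7*z + 6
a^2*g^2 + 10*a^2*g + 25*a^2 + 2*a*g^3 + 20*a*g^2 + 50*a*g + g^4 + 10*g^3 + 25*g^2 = (a + g)^2*(g + 5)^2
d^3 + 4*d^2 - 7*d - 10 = (d - 2)*(d + 1)*(d + 5)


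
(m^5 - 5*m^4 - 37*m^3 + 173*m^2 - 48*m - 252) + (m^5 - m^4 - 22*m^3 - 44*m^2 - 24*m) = 2*m^5 - 6*m^4 - 59*m^3 + 129*m^2 - 72*m - 252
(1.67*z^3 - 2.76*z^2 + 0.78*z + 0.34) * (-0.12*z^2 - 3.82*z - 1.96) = -0.2004*z^5 - 6.0482*z^4 + 7.1764*z^3 + 2.3892*z^2 - 2.8276*z - 0.6664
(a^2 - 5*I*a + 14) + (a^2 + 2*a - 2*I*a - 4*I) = 2*a^2 + 2*a - 7*I*a + 14 - 4*I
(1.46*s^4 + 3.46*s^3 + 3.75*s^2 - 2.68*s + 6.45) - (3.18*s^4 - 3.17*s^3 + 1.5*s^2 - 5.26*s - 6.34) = -1.72*s^4 + 6.63*s^3 + 2.25*s^2 + 2.58*s + 12.79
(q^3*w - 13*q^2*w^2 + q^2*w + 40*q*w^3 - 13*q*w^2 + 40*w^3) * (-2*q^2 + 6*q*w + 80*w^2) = -2*q^5*w + 32*q^4*w^2 - 2*q^4*w - 78*q^3*w^3 + 32*q^3*w^2 - 800*q^2*w^4 - 78*q^2*w^3 + 3200*q*w^5 - 800*q*w^4 + 3200*w^5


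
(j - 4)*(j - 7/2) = j^2 - 15*j/2 + 14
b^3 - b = b*(b - 1)*(b + 1)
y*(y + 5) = y^2 + 5*y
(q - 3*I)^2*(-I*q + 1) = -I*q^3 - 5*q^2 + 3*I*q - 9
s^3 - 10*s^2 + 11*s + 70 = (s - 7)*(s - 5)*(s + 2)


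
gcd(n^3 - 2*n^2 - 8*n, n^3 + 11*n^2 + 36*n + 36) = n + 2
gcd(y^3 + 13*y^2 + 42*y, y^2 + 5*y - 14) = y + 7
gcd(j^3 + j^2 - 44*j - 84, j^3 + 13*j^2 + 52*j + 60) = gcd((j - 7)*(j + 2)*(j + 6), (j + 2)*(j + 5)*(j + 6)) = j^2 + 8*j + 12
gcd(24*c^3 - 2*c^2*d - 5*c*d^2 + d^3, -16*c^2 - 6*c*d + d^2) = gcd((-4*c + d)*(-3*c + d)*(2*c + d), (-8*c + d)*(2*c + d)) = 2*c + d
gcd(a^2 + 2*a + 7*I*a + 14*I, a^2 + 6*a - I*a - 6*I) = 1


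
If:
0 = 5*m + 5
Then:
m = -1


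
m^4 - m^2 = m^2*(m - 1)*(m + 1)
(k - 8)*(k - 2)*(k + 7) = k^3 - 3*k^2 - 54*k + 112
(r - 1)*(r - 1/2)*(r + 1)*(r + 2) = r^4 + 3*r^3/2 - 2*r^2 - 3*r/2 + 1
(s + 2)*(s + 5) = s^2 + 7*s + 10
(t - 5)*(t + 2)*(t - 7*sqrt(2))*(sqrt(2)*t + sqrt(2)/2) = sqrt(2)*t^4 - 14*t^3 - 5*sqrt(2)*t^3/2 - 23*sqrt(2)*t^2/2 + 35*t^2 - 5*sqrt(2)*t + 161*t + 70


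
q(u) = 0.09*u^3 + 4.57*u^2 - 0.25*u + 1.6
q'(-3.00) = -25.24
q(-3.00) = 41.05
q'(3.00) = 29.60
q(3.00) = 44.41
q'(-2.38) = -20.47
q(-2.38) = 26.87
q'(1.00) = 9.16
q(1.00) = 6.01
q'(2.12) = 20.34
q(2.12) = 22.47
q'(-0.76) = -7.04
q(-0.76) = 4.39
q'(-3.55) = -29.29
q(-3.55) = 56.05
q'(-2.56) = -21.88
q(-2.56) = 30.68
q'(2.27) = 21.89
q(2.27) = 25.63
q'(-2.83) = -23.95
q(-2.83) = 36.87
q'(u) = 0.27*u^2 + 9.14*u - 0.25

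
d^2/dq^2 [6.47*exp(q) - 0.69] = 6.47*exp(q)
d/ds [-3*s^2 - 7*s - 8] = -6*s - 7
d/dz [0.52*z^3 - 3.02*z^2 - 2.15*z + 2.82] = 1.56*z^2 - 6.04*z - 2.15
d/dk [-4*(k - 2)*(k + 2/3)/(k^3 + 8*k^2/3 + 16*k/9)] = 12*(9*k^3 - 36*k^2 - 36*k - 16)/(k^2*(27*k^3 + 108*k^2 + 144*k + 64))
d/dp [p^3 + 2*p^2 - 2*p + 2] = 3*p^2 + 4*p - 2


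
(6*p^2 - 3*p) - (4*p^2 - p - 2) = 2*p^2 - 2*p + 2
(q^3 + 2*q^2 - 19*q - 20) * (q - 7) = q^4 - 5*q^3 - 33*q^2 + 113*q + 140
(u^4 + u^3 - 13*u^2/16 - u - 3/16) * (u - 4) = u^5 - 3*u^4 - 77*u^3/16 + 9*u^2/4 + 61*u/16 + 3/4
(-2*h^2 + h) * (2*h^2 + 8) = -4*h^4 + 2*h^3 - 16*h^2 + 8*h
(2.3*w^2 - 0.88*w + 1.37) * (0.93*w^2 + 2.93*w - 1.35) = 2.139*w^4 + 5.9206*w^3 - 4.4093*w^2 + 5.2021*w - 1.8495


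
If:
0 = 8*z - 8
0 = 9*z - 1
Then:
No Solution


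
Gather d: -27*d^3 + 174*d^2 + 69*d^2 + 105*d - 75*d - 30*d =-27*d^3 + 243*d^2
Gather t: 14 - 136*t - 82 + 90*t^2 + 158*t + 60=90*t^2 + 22*t - 8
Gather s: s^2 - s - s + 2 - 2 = s^2 - 2*s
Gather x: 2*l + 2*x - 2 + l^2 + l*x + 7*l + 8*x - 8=l^2 + 9*l + x*(l + 10) - 10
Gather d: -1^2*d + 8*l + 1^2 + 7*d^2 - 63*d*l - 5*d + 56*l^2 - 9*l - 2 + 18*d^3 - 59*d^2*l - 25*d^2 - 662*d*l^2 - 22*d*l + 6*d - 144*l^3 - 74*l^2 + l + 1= 18*d^3 + d^2*(-59*l - 18) + d*(-662*l^2 - 85*l) - 144*l^3 - 18*l^2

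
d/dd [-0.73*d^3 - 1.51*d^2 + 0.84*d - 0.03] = -2.19*d^2 - 3.02*d + 0.84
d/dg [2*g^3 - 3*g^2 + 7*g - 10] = 6*g^2 - 6*g + 7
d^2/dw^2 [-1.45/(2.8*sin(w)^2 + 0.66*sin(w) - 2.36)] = (45.472*sin(w)^4 + 8.0388*sin(w)^3 - 29.24998*sin(w)^2 - 13.81908*sin(w) - 20.42644)/(2.8*sin(w)^2 + 0.66*sin(w) - 2.36)^3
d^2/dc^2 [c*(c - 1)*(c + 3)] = 6*c + 4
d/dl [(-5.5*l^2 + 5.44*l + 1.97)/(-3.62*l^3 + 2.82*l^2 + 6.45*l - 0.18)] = (-19.91*l^4 + 39.3856*l^3 - 29.4216*l^2 - 9.1308*l - 13.6857)/(13.1044*l^6 - 20.4168*l^5 - 38.7456*l^4 + 37.6812*l^3 + 40.5873*l^2 - 2.322*l + 0.0324)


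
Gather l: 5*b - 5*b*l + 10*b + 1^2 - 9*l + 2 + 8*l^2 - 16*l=15*b + 8*l^2 + l*(-5*b - 25) + 3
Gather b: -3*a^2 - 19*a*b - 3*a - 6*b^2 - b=-3*a^2 - 3*a - 6*b^2 + b*(-19*a - 1)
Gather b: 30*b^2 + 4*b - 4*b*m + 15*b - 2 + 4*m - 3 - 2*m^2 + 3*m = 30*b^2 + b*(19 - 4*m) - 2*m^2 + 7*m - 5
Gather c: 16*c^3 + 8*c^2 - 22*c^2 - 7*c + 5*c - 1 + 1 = 16*c^3 - 14*c^2 - 2*c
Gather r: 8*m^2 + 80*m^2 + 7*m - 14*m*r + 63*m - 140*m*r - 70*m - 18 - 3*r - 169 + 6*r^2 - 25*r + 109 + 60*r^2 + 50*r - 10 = 88*m^2 + 66*r^2 + r*(22 - 154*m) - 88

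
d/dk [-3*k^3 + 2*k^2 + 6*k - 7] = -9*k^2 + 4*k + 6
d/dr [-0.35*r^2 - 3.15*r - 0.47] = -0.7*r - 3.15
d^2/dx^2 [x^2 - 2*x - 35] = 2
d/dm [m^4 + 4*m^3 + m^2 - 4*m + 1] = 4*m^3 + 12*m^2 + 2*m - 4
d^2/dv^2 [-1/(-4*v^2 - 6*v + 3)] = 8*(-4*v^2 - 6*v + (4*v + 3)^2 + 3)/(4*v^2 + 6*v - 3)^3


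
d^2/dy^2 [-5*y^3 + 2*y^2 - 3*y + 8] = 4 - 30*y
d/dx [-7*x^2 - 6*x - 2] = -14*x - 6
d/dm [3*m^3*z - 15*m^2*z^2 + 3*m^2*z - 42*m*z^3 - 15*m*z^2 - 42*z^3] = 3*z*(3*m^2 - 10*m*z + 2*m - 14*z^2 - 5*z)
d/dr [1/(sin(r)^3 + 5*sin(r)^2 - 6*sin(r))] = (-3*cos(r) - 10/tan(r) + 6*cos(r)/sin(r)^2)/((sin(r) - 1)^2*(sin(r) + 6)^2)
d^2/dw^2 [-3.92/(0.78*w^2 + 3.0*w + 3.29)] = (4.769856*w^2 + 18.3456*w - 3.92*(1.56*w + 3.0)*(3.12*w + 6.0) + 20.119008)/(0.78*w^2 + 3.0*w + 3.29)^3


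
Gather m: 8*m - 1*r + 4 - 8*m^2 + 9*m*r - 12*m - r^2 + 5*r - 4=-8*m^2 + m*(9*r - 4) - r^2 + 4*r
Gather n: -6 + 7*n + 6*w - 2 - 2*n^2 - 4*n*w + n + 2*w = -2*n^2 + n*(8 - 4*w) + 8*w - 8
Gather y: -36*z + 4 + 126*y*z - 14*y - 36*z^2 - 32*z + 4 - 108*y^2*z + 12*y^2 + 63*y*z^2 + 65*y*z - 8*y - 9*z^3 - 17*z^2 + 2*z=y^2*(12 - 108*z) + y*(63*z^2 + 191*z - 22) - 9*z^3 - 53*z^2 - 66*z + 8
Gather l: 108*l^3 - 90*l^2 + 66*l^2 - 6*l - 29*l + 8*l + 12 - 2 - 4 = 108*l^3 - 24*l^2 - 27*l + 6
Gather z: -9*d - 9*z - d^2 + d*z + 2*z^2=-d^2 - 9*d + 2*z^2 + z*(d - 9)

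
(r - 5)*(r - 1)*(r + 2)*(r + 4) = r^4 - 23*r^2 - 18*r + 40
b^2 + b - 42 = (b - 6)*(b + 7)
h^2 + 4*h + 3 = (h + 1)*(h + 3)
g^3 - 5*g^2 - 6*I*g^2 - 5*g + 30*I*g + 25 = (g - 5)*(g - 5*I)*(g - I)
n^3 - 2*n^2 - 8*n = n*(n - 4)*(n + 2)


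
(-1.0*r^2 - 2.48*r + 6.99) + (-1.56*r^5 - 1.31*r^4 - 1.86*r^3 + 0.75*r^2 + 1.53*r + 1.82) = -1.56*r^5 - 1.31*r^4 - 1.86*r^3 - 0.25*r^2 - 0.95*r + 8.81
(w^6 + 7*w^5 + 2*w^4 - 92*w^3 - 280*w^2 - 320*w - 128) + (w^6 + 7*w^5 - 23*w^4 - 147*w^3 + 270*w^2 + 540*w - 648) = 2*w^6 + 14*w^5 - 21*w^4 - 239*w^3 - 10*w^2 + 220*w - 776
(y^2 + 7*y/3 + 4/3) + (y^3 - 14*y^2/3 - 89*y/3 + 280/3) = y^3 - 11*y^2/3 - 82*y/3 + 284/3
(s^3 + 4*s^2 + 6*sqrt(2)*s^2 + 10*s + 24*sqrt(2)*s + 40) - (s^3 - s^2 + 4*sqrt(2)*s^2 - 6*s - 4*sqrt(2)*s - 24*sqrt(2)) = 2*sqrt(2)*s^2 + 5*s^2 + 16*s + 28*sqrt(2)*s + 24*sqrt(2) + 40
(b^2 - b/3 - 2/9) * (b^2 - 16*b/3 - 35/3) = b^4 - 17*b^3/3 - 91*b^2/9 + 137*b/27 + 70/27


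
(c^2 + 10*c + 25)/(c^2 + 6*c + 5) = (c + 5)/(c + 1)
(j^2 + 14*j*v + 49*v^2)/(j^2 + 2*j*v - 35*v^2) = (-j - 7*v)/(-j + 5*v)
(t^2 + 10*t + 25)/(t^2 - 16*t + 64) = (t^2 + 10*t + 25)/(t^2 - 16*t + 64)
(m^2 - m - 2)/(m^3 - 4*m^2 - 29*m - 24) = (m - 2)/(m^2 - 5*m - 24)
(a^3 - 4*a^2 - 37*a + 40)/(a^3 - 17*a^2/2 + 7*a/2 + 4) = 2*(a + 5)/(2*a + 1)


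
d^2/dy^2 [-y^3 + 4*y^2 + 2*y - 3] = 8 - 6*y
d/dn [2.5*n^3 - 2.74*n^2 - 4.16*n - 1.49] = 7.5*n^2 - 5.48*n - 4.16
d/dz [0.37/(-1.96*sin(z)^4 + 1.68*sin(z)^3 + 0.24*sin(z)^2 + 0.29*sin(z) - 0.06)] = (2.9008*sin(z)^3 - 1.8648*sin(z)^2 - 0.1776*sin(z) - 0.1073)*cos(z)/(-1.96*sin(z)^4 + 1.68*sin(z)^3 + 0.24*sin(z)^2 + 0.29*sin(z) - 0.06)^2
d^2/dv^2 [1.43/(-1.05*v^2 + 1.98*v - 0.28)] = (3.15315*v^2 - 5.94594*v - 1.43*(2.1*v - 1.98)*(4.2*v - 3.96) + 0.84084)/(1.05*v^2 - 1.98*v + 0.28)^3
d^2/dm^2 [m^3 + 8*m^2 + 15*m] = 6*m + 16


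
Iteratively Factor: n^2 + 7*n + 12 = (n + 3)*(n + 4)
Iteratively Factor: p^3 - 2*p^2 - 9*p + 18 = (p + 3)*(p^2 - 5*p + 6) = (p - 2)*(p + 3)*(p - 3)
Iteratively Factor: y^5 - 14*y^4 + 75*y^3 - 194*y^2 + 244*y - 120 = (y - 5)*(y^4 - 9*y^3 + 30*y^2 - 44*y + 24) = (y - 5)*(y - 3)*(y^3 - 6*y^2 + 12*y - 8) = (y - 5)*(y - 3)*(y - 2)*(y^2 - 4*y + 4) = (y - 5)*(y - 3)*(y - 2)^2*(y - 2)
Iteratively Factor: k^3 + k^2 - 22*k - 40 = (k - 5)*(k^2 + 6*k + 8) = (k - 5)*(k + 4)*(k + 2)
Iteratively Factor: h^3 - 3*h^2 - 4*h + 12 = (h - 2)*(h^2 - h - 6) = (h - 2)*(h + 2)*(h - 3)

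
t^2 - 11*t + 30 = (t - 6)*(t - 5)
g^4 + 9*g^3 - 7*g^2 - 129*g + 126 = (g - 3)*(g - 1)*(g + 6)*(g + 7)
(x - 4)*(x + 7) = x^2 + 3*x - 28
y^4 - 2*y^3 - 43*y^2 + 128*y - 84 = (y - 6)*(y - 2)*(y - 1)*(y + 7)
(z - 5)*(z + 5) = z^2 - 25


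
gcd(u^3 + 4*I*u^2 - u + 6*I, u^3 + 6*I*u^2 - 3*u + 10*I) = u^2 + I*u + 2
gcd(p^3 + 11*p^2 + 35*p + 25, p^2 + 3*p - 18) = 1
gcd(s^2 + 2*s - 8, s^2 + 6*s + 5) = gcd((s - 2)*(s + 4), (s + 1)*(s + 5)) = 1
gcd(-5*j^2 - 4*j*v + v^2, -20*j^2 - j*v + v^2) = -5*j + v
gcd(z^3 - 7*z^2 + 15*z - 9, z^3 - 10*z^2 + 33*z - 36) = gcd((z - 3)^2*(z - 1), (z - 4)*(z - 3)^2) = z^2 - 6*z + 9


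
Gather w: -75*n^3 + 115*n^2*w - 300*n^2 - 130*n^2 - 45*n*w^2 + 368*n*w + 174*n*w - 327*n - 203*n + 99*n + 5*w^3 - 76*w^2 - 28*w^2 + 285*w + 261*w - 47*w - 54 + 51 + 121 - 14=-75*n^3 - 430*n^2 - 431*n + 5*w^3 + w^2*(-45*n - 104) + w*(115*n^2 + 542*n + 499) + 104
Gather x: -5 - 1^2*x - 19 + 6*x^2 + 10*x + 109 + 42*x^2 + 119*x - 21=48*x^2 + 128*x + 64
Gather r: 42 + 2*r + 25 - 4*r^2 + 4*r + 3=-4*r^2 + 6*r + 70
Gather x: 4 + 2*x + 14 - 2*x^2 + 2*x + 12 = -2*x^2 + 4*x + 30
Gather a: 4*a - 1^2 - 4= 4*a - 5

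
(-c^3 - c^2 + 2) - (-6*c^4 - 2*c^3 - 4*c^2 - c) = 6*c^4 + c^3 + 3*c^2 + c + 2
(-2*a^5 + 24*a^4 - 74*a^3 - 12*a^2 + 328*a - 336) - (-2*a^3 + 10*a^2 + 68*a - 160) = -2*a^5 + 24*a^4 - 72*a^3 - 22*a^2 + 260*a - 176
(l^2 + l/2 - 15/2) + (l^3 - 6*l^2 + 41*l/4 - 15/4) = l^3 - 5*l^2 + 43*l/4 - 45/4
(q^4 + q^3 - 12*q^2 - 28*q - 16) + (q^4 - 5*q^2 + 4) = 2*q^4 + q^3 - 17*q^2 - 28*q - 12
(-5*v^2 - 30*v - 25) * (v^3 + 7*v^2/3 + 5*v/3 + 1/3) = -5*v^5 - 125*v^4/3 - 310*v^3/3 - 110*v^2 - 155*v/3 - 25/3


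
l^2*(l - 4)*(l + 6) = l^4 + 2*l^3 - 24*l^2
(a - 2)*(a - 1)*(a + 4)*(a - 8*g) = a^4 - 8*a^3*g + a^3 - 8*a^2*g - 10*a^2 + 80*a*g + 8*a - 64*g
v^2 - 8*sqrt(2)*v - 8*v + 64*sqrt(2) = (v - 8)*(v - 8*sqrt(2))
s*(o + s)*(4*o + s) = 4*o^2*s + 5*o*s^2 + s^3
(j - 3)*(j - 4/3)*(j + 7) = j^3 + 8*j^2/3 - 79*j/3 + 28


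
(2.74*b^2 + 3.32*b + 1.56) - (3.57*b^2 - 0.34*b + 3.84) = -0.83*b^2 + 3.66*b - 2.28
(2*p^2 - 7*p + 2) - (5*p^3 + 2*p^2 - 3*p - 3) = -5*p^3 - 4*p + 5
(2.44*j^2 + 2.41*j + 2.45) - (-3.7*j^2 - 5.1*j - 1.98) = 6.14*j^2 + 7.51*j + 4.43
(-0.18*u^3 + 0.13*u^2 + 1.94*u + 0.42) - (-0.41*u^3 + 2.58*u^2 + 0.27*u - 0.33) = 0.23*u^3 - 2.45*u^2 + 1.67*u + 0.75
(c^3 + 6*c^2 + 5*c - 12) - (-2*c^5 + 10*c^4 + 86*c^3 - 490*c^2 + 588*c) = 2*c^5 - 10*c^4 - 85*c^3 + 496*c^2 - 583*c - 12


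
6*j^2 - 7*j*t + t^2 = (-6*j + t)*(-j + t)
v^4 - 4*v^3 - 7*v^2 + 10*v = v*(v - 5)*(v - 1)*(v + 2)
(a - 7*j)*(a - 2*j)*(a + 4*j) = a^3 - 5*a^2*j - 22*a*j^2 + 56*j^3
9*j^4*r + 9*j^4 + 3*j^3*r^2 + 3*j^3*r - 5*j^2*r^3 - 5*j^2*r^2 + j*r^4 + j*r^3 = (-3*j + r)^2*(j + r)*(j*r + j)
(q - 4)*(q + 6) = q^2 + 2*q - 24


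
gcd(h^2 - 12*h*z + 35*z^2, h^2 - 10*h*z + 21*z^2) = -h + 7*z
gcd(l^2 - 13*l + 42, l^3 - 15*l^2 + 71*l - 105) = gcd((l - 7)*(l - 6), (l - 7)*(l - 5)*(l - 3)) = l - 7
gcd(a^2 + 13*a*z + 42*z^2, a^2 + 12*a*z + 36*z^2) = a + 6*z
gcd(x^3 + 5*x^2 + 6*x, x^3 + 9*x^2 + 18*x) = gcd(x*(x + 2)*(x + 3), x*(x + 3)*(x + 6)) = x^2 + 3*x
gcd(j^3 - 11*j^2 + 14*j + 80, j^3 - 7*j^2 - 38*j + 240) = j^2 - 13*j + 40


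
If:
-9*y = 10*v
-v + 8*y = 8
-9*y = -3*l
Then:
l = 240/89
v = -72/89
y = 80/89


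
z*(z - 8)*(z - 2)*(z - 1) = z^4 - 11*z^3 + 26*z^2 - 16*z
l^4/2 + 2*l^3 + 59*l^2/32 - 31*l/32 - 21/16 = (l/2 + 1)*(l - 3/4)*(l + 1)*(l + 7/4)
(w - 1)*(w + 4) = w^2 + 3*w - 4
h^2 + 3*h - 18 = (h - 3)*(h + 6)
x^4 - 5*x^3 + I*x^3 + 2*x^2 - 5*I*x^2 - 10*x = x*(x - 5)*(x - I)*(x + 2*I)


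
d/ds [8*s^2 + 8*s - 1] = 16*s + 8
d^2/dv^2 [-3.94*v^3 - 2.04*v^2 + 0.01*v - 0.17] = -23.64*v - 4.08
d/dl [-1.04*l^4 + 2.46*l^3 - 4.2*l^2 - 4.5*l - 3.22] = -4.16*l^3 + 7.38*l^2 - 8.4*l - 4.5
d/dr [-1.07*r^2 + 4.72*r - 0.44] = 4.72 - 2.14*r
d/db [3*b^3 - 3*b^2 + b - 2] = 9*b^2 - 6*b + 1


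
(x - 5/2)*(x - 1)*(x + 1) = x^3 - 5*x^2/2 - x + 5/2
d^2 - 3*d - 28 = (d - 7)*(d + 4)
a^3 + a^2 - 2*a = a*(a - 1)*(a + 2)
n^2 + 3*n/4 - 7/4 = (n - 1)*(n + 7/4)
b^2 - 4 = (b - 2)*(b + 2)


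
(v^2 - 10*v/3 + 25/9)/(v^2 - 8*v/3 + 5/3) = (v - 5/3)/(v - 1)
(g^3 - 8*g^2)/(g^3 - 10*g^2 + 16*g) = g/(g - 2)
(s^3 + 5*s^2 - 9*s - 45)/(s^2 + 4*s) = (s^3 + 5*s^2 - 9*s - 45)/(s*(s + 4))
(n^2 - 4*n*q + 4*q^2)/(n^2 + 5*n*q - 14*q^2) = (n - 2*q)/(n + 7*q)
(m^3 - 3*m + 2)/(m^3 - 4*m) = (m^2 - 2*m + 1)/(m*(m - 2))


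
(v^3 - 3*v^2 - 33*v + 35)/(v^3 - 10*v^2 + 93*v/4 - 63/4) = 4*(v^2 + 4*v - 5)/(4*v^2 - 12*v + 9)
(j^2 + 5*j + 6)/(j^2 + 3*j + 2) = (j + 3)/(j + 1)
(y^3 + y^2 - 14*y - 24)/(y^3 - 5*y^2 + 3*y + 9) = (y^3 + y^2 - 14*y - 24)/(y^3 - 5*y^2 + 3*y + 9)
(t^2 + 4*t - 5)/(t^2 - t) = (t + 5)/t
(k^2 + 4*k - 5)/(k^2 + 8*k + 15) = (k - 1)/(k + 3)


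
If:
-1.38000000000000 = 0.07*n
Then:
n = -19.71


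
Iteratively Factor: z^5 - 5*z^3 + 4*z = (z - 2)*(z^4 + 2*z^3 - z^2 - 2*z) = (z - 2)*(z + 1)*(z^3 + z^2 - 2*z) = (z - 2)*(z + 1)*(z + 2)*(z^2 - z) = (z - 2)*(z - 1)*(z + 1)*(z + 2)*(z)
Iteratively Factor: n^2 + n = (n + 1)*(n)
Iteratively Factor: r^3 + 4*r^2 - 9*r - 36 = (r - 3)*(r^2 + 7*r + 12) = (r - 3)*(r + 3)*(r + 4)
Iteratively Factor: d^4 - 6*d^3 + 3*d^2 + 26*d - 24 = (d - 4)*(d^3 - 2*d^2 - 5*d + 6) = (d - 4)*(d - 1)*(d^2 - d - 6) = (d - 4)*(d - 3)*(d - 1)*(d + 2)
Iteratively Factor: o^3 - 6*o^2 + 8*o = (o - 4)*(o^2 - 2*o) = o*(o - 4)*(o - 2)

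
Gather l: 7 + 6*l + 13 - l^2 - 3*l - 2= -l^2 + 3*l + 18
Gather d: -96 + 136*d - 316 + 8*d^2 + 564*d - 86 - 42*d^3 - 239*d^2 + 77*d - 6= -42*d^3 - 231*d^2 + 777*d - 504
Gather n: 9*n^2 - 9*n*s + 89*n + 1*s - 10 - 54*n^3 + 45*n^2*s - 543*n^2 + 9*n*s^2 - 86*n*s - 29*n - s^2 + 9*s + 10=-54*n^3 + n^2*(45*s - 534) + n*(9*s^2 - 95*s + 60) - s^2 + 10*s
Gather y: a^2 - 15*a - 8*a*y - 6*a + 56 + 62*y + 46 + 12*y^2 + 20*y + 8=a^2 - 21*a + 12*y^2 + y*(82 - 8*a) + 110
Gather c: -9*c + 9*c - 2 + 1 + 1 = 0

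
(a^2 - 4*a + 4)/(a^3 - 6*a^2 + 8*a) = (a - 2)/(a*(a - 4))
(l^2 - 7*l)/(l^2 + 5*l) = (l - 7)/(l + 5)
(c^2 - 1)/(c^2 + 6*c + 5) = (c - 1)/(c + 5)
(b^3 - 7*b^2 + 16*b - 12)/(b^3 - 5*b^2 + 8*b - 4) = (b - 3)/(b - 1)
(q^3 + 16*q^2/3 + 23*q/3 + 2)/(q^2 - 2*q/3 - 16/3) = (3*q^2 + 10*q + 3)/(3*q - 8)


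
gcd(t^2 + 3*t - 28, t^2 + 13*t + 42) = t + 7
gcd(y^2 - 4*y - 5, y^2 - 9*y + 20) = y - 5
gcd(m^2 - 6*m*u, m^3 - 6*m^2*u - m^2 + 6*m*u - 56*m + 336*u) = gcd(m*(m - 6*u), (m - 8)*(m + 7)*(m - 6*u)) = -m + 6*u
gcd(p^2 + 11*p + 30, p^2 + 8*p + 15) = p + 5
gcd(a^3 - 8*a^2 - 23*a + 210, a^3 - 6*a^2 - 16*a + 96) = a - 6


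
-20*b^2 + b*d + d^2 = (-4*b + d)*(5*b + d)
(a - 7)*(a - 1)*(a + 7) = a^3 - a^2 - 49*a + 49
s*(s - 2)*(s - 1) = s^3 - 3*s^2 + 2*s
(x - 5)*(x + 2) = x^2 - 3*x - 10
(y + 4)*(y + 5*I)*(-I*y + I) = -I*y^3 + 5*y^2 - 3*I*y^2 + 15*y + 4*I*y - 20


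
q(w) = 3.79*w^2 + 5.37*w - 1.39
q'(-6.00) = -40.11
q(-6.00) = 102.83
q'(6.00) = 50.85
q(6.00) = 167.27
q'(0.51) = 9.24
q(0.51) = 2.33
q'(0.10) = 6.13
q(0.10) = -0.82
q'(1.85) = 19.39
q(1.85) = 21.52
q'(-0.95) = -1.83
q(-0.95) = -3.07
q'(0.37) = 8.17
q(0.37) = 1.12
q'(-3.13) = -18.36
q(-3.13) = 18.93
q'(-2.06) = -10.24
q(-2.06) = 3.63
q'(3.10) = 28.87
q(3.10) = 51.68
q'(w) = 7.58*w + 5.37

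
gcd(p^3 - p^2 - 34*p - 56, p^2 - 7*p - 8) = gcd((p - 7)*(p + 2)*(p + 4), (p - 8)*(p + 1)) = 1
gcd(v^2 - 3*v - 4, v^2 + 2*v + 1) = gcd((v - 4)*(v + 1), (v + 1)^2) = v + 1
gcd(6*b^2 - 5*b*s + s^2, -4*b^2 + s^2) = -2*b + s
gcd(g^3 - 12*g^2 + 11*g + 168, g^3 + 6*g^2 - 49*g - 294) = g - 7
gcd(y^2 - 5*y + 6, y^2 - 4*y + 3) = y - 3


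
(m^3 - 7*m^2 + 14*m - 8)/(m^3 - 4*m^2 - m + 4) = (m - 2)/(m + 1)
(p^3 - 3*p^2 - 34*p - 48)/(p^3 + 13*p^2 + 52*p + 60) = (p^2 - 5*p - 24)/(p^2 + 11*p + 30)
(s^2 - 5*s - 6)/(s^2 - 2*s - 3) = (s - 6)/(s - 3)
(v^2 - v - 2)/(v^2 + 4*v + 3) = (v - 2)/(v + 3)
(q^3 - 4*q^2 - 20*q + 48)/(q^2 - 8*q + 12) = q + 4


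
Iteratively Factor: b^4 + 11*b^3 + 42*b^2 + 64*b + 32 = (b + 2)*(b^3 + 9*b^2 + 24*b + 16) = (b + 2)*(b + 4)*(b^2 + 5*b + 4) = (b + 1)*(b + 2)*(b + 4)*(b + 4)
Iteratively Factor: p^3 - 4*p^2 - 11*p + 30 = (p - 5)*(p^2 + p - 6) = (p - 5)*(p + 3)*(p - 2)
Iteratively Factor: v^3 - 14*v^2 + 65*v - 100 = (v - 4)*(v^2 - 10*v + 25) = (v - 5)*(v - 4)*(v - 5)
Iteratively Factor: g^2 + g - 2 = (g - 1)*(g + 2)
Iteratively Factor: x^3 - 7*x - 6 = (x + 2)*(x^2 - 2*x - 3) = (x + 1)*(x + 2)*(x - 3)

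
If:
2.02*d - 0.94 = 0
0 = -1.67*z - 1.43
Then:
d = 0.47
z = -0.86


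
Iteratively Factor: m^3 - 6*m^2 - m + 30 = (m - 5)*(m^2 - m - 6) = (m - 5)*(m - 3)*(m + 2)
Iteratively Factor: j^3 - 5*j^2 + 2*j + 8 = (j - 4)*(j^2 - j - 2) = (j - 4)*(j - 2)*(j + 1)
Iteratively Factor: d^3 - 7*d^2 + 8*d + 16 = (d - 4)*(d^2 - 3*d - 4) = (d - 4)*(d + 1)*(d - 4)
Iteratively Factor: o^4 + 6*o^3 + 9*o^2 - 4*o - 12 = (o + 2)*(o^3 + 4*o^2 + o - 6) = (o + 2)*(o + 3)*(o^2 + o - 2) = (o + 2)^2*(o + 3)*(o - 1)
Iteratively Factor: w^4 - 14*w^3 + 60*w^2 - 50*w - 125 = (w - 5)*(w^3 - 9*w^2 + 15*w + 25) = (w - 5)*(w + 1)*(w^2 - 10*w + 25) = (w - 5)^2*(w + 1)*(w - 5)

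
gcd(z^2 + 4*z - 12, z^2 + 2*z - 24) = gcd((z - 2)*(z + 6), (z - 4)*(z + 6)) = z + 6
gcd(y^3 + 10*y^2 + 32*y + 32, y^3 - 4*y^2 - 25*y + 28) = y + 4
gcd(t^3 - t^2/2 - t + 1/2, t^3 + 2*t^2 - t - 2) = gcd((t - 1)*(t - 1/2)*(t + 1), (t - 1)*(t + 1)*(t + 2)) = t^2 - 1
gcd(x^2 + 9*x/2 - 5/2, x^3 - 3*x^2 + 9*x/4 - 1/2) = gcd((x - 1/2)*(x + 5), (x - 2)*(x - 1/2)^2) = x - 1/2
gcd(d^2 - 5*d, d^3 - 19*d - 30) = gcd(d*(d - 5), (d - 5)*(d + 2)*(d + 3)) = d - 5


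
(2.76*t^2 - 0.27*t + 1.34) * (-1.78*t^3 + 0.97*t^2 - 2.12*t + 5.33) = -4.9128*t^5 + 3.1578*t^4 - 8.4983*t^3 + 16.583*t^2 - 4.2799*t + 7.1422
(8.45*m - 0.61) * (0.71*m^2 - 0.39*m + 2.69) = 5.9995*m^3 - 3.7286*m^2 + 22.9684*m - 1.6409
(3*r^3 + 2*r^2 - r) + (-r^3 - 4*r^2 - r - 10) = 2*r^3 - 2*r^2 - 2*r - 10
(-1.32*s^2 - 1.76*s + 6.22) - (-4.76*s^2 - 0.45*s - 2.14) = 3.44*s^2 - 1.31*s + 8.36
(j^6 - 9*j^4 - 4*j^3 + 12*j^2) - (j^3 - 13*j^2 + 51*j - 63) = j^6 - 9*j^4 - 5*j^3 + 25*j^2 - 51*j + 63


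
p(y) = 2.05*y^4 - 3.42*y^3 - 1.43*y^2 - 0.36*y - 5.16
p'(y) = 8.2*y^3 - 10.26*y^2 - 2.86*y - 0.36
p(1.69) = -9.64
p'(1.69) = 5.08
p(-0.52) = -4.73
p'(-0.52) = -2.80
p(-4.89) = 1534.47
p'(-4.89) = -1190.54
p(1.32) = -9.77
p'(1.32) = -3.15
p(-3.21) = 312.04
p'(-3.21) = -368.12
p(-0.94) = -1.64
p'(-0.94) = -13.55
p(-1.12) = 1.48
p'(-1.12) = -21.55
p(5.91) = 1737.73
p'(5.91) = 1317.06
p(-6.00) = 3341.04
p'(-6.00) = -2123.76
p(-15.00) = 115002.24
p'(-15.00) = -29940.96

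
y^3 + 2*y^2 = y^2*(y + 2)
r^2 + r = r*(r + 1)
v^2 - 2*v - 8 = (v - 4)*(v + 2)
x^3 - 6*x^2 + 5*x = x*(x - 5)*(x - 1)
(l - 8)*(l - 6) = l^2 - 14*l + 48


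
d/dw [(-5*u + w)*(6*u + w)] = u + 2*w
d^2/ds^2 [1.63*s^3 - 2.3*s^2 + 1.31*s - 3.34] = 9.78*s - 4.6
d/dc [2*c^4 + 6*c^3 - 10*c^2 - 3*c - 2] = 8*c^3 + 18*c^2 - 20*c - 3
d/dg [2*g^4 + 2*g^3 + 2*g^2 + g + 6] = 8*g^3 + 6*g^2 + 4*g + 1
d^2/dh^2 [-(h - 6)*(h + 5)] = -2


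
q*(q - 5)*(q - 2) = q^3 - 7*q^2 + 10*q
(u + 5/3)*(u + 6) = u^2 + 23*u/3 + 10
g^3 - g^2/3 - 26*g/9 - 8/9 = (g - 2)*(g + 1/3)*(g + 4/3)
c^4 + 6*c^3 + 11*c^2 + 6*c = c*(c + 1)*(c + 2)*(c + 3)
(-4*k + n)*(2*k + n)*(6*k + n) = -48*k^3 - 20*k^2*n + 4*k*n^2 + n^3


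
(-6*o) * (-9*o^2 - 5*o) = 54*o^3 + 30*o^2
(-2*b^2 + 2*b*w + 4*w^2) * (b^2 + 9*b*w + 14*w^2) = -2*b^4 - 16*b^3*w - 6*b^2*w^2 + 64*b*w^3 + 56*w^4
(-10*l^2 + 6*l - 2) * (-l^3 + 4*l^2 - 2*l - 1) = 10*l^5 - 46*l^4 + 46*l^3 - 10*l^2 - 2*l + 2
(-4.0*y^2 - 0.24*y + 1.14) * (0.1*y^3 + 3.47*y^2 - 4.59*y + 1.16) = -0.4*y^5 - 13.904*y^4 + 17.6412*y^3 + 0.4174*y^2 - 5.511*y + 1.3224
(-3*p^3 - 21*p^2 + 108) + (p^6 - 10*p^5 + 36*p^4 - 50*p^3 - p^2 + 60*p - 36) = p^6 - 10*p^5 + 36*p^4 - 53*p^3 - 22*p^2 + 60*p + 72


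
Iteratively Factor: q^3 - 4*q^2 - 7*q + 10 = (q + 2)*(q^2 - 6*q + 5) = (q - 1)*(q + 2)*(q - 5)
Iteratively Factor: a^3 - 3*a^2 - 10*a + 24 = (a - 2)*(a^2 - a - 12) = (a - 4)*(a - 2)*(a + 3)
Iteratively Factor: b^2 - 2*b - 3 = (b - 3)*(b + 1)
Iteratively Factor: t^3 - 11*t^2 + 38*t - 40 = (t - 4)*(t^2 - 7*t + 10) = (t - 4)*(t - 2)*(t - 5)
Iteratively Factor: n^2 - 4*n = (n - 4)*(n)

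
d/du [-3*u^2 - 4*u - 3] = -6*u - 4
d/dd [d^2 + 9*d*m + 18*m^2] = 2*d + 9*m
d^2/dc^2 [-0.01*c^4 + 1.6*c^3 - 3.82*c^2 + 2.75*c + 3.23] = -0.12*c^2 + 9.6*c - 7.64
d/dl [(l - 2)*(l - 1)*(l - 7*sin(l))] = -(l - 2)*(l - 1)*(7*cos(l) - 1) + (l - 2)*(l - 7*sin(l)) + (l - 1)*(l - 7*sin(l))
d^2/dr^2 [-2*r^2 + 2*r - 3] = -4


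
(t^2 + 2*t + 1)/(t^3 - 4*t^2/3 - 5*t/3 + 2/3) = 3*(t + 1)/(3*t^2 - 7*t + 2)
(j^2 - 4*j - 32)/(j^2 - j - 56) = (j + 4)/(j + 7)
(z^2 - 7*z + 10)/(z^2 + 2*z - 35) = (z - 2)/(z + 7)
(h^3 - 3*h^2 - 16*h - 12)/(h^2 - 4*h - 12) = h + 1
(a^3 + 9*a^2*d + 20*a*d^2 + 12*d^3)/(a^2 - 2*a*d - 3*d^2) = (a^2 + 8*a*d + 12*d^2)/(a - 3*d)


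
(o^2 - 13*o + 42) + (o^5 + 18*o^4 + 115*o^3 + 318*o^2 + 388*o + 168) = o^5 + 18*o^4 + 115*o^3 + 319*o^2 + 375*o + 210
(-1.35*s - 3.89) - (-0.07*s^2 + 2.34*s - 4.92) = 0.07*s^2 - 3.69*s + 1.03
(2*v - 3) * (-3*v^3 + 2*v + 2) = -6*v^4 + 9*v^3 + 4*v^2 - 2*v - 6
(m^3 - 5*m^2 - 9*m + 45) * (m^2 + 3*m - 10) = m^5 - 2*m^4 - 34*m^3 + 68*m^2 + 225*m - 450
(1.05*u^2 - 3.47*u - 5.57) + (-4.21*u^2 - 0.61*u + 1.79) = -3.16*u^2 - 4.08*u - 3.78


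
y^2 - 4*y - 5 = (y - 5)*(y + 1)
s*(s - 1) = s^2 - s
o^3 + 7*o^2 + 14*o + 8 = (o + 1)*(o + 2)*(o + 4)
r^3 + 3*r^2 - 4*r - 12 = (r - 2)*(r + 2)*(r + 3)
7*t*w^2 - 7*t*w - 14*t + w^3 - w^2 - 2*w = (7*t + w)*(w - 2)*(w + 1)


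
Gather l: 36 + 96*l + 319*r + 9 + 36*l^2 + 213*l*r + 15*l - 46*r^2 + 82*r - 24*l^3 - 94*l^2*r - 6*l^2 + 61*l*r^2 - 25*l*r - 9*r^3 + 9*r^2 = -24*l^3 + l^2*(30 - 94*r) + l*(61*r^2 + 188*r + 111) - 9*r^3 - 37*r^2 + 401*r + 45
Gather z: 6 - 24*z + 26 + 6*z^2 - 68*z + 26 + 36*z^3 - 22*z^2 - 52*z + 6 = 36*z^3 - 16*z^2 - 144*z + 64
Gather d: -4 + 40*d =40*d - 4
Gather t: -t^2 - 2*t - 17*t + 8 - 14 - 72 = -t^2 - 19*t - 78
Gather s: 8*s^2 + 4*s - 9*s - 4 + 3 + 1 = 8*s^2 - 5*s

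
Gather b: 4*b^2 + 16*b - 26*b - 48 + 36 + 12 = 4*b^2 - 10*b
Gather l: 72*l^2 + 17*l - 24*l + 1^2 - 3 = 72*l^2 - 7*l - 2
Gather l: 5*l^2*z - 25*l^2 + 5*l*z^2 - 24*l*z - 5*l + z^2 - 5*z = l^2*(5*z - 25) + l*(5*z^2 - 24*z - 5) + z^2 - 5*z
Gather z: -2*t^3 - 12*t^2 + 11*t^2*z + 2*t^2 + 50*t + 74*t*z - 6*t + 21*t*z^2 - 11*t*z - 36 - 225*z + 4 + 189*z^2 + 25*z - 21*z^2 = -2*t^3 - 10*t^2 + 44*t + z^2*(21*t + 168) + z*(11*t^2 + 63*t - 200) - 32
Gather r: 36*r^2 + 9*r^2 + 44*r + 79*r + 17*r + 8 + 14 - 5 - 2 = 45*r^2 + 140*r + 15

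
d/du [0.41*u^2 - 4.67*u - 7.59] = 0.82*u - 4.67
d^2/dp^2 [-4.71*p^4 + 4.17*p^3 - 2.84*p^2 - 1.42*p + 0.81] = -56.52*p^2 + 25.02*p - 5.68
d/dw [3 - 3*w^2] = -6*w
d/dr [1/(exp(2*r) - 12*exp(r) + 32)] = 2*(6 - exp(r))*exp(r)/(exp(2*r) - 12*exp(r) + 32)^2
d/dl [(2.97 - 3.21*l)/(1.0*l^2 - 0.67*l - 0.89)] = (3.21*l^2 - 5.94*l + 4.8468)/(1.0*l^4 - 1.34*l^3 - 1.3311*l^2 + 1.1926*l + 0.7921)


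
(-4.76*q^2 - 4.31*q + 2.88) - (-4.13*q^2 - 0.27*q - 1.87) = -0.63*q^2 - 4.04*q + 4.75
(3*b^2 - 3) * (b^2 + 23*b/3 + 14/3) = 3*b^4 + 23*b^3 + 11*b^2 - 23*b - 14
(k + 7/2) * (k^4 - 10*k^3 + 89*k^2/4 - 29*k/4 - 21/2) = k^5 - 13*k^4/2 - 51*k^3/4 + 565*k^2/8 - 287*k/8 - 147/4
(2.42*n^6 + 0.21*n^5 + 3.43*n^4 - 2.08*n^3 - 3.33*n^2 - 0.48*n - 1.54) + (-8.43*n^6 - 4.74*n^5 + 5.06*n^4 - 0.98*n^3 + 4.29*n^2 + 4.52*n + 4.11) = -6.01*n^6 - 4.53*n^5 + 8.49*n^4 - 3.06*n^3 + 0.96*n^2 + 4.04*n + 2.57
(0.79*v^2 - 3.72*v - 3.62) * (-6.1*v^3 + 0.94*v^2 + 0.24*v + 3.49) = -4.819*v^5 + 23.4346*v^4 + 18.7748*v^3 - 1.5385*v^2 - 13.8516*v - 12.6338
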